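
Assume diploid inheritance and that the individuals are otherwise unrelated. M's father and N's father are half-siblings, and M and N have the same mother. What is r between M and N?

0.3125

With two independent routes of shared ancestry, r is the sum of the two contributions.
M and N are related in two ways: half first cousins through their fathers (r = 1/16) and half-sibs through their shared mother (r = 1/4).
r = 1/16 + 1/4 = 5/16 = 0.3125.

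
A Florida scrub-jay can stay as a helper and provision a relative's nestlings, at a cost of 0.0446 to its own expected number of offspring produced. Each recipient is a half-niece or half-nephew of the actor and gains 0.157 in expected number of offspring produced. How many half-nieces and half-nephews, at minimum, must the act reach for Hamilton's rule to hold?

3

r to a half-niece or half-nephew = 1/8 (half-aunt/uncle↔niece/nephew: one path of length 3: r = (1/2)^3 = 1/8).
Hamilton's rule: n·r·B > C  ⇒  n > C/(r·B) = 0.0446/(0.125·0.157) = 2.273.
The smallest integer exceeding 2.273 is 3.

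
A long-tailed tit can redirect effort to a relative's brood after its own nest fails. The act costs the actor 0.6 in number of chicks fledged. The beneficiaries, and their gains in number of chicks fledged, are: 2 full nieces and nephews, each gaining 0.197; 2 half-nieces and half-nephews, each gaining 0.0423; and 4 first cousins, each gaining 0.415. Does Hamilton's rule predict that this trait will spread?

Hamilton's rule: the trait is favored when the sum of r·B over every recipient exceeds the actor's cost C.
r to a full niece or nephew = 0.25 (full aunt/uncle↔niece/nephew: two paths of length 3 through the shared grandparent pair: r = 2·(1/2)^3 = 1/4).
r to a half-niece or half-nephew = 0.125 (half-aunt/uncle↔niece/nephew: one path of length 3: r = (1/2)^3 = 1/8).
r to a first cousin = 1/8 (first cousins share one grandparent pair — two paths of length 4: r = 2·(1/2)^4 = 1/8).
Summing one r·B term per recipient: 2·0.25·0.197 + 2·0.125·0.0423 + 4·0.125·0.415 = 0.316575.
0.316575 < 0.6: the indirect benefit is less than the cost.

No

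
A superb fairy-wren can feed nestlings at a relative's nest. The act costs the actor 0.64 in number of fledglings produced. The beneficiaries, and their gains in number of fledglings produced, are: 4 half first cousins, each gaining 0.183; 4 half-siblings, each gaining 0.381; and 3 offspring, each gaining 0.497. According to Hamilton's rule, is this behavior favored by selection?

Hamilton's rule: the trait is favored when the sum of r·B over every recipient exceeds the actor's cost C.
r to a half first cousin = 1/16 (half first cousins share one grandparent — one path of length 4: r = (1/2)^4 = 1/16).
r to a half-sibling = 0.25 (half-sibs share one parent — one path of length 2: r = (1/2)^2 = 1/4).
r to an offspring = 0.5 (one parent–offspring link: r = (1/2)^1 = 1/2).
Summing one r·B term per recipient: 4·0.0625·0.183 + 4·0.25·0.381 + 3·0.5·0.497 = 1.17225.
1.17225 > 0.64: the indirect benefit exceeds the cost.

Yes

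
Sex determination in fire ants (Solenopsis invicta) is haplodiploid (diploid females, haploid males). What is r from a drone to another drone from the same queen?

Haploid brothers each carry a random half of the queen's diploid genome, so on average they share half: r = 1/2.

0.5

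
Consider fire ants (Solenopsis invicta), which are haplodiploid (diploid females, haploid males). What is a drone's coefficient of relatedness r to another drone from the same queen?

0.5

Haploid brothers each carry a random half of the queen's diploid genome, so on average they share half: r = 1/2.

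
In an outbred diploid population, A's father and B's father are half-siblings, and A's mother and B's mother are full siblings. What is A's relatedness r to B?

0.1875

Independent pedigree routes through distinct common ancestors add.
A and B are related in two ways: half first cousins through their fathers (r = 1/16) and first cousins through their mothers (r = 1/8).
r = 1/16 + 1/8 = 3/16 = 0.1875.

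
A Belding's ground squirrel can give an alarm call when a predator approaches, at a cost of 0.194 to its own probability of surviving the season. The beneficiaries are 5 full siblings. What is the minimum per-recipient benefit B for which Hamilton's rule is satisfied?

r to a full sibling = 1/2 (full sibs share both parents — two paths of length 2: r = 2·(1/2)^2 = 1/2).
Hamilton's rule with n recipients of equal r: n·r·B > C, so B > C/(n·r) = 0.194/(5·0.5) = 0.0776.

0.0776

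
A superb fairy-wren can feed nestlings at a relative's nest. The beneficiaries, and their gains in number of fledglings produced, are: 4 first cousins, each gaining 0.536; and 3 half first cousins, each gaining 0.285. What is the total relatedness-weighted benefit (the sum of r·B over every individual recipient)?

r to a first cousin = 1/8 (first cousins share one grandparent pair — two paths of length 4: r = 2·(1/2)^4 = 1/8).
r to a half first cousin = 0.0625 (half first cousins share one grandparent — one path of length 4: r = (1/2)^4 = 1/16).
Summing one r·B term per recipient: 4·0.125·0.536 + 3·0.0625·0.285 = 0.3214375.

0.3214375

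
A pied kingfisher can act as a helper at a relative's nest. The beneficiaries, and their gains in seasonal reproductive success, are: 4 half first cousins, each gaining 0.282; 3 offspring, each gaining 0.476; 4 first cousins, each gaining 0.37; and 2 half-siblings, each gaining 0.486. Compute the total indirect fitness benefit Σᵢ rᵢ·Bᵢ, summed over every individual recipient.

r to a half first cousin = 1/16 (half first cousins share one grandparent — one path of length 4: r = (1/2)^4 = 1/16).
r to an offspring = 1/2 (one parent–offspring link: r = (1/2)^1 = 1/2).
r to a first cousin = 1/8 (first cousins share one grandparent pair — two paths of length 4: r = 2·(1/2)^4 = 1/8).
r to a half-sibling = 1/4 (half-sibs share one parent — one path of length 2: r = (1/2)^2 = 1/4).
Summing one r·B term per recipient: 4·0.0625·0.282 + 3·0.5·0.476 + 4·0.125·0.37 + 2·0.25·0.486 = 1.2125.

1.2125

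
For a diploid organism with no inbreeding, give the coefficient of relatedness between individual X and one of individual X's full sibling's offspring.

0.25

Each parent–offspring link contributes a factor of 1/2, and independent paths through distinct common ancestors add.
Full aunt/uncle↔niece/nephew: two paths of length 3 through the shared grandparent pair: r = 2·(1/2)^3 = 1/4.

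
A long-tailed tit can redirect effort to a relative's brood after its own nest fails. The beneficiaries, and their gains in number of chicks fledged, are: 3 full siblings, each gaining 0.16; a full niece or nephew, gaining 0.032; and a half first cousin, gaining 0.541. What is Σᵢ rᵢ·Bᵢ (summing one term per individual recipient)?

0.2818125

r to a full sibling = 0.5 (full sibs share both parents — two paths of length 2: r = 2·(1/2)^2 = 1/2).
r to a full niece or nephew = 0.25 (full aunt/uncle↔niece/nephew: two paths of length 3 through the shared grandparent pair: r = 2·(1/2)^3 = 1/4).
r to a half first cousin = 1/16 (half first cousins share one grandparent — one path of length 4: r = (1/2)^4 = 1/16).
Summing one r·B term per recipient: 3·0.5·0.16 + 1·0.25·0.032 + 1·0.0625·0.541 = 0.2818125.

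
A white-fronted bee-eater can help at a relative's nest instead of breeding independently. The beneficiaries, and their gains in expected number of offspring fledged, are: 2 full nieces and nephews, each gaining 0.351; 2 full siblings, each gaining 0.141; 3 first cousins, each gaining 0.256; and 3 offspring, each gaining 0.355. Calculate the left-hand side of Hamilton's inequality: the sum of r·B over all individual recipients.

r to a full niece or nephew = 1/4 (full aunt/uncle↔niece/nephew: two paths of length 3 through the shared grandparent pair: r = 2·(1/2)^3 = 1/4).
r to a full sibling = 0.5 (full sibs share both parents — two paths of length 2: r = 2·(1/2)^2 = 1/2).
r to a first cousin = 0.125 (first cousins share one grandparent pair — two paths of length 4: r = 2·(1/2)^4 = 1/8).
r to an offspring = 1/2 (one parent–offspring link: r = (1/2)^1 = 1/2).
Summing one r·B term per recipient: 2·0.25·0.351 + 2·0.5·0.141 + 3·0.125·0.256 + 3·0.5·0.355 = 0.945.

0.945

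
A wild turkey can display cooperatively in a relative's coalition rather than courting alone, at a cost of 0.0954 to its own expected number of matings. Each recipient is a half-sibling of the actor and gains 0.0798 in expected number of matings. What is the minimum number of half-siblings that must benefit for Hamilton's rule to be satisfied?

5

r to a half-sibling = 0.25 (half-sibs share one parent — one path of length 2: r = (1/2)^2 = 1/4).
Hamilton's rule: n·r·B > C  ⇒  n > C/(r·B) = 0.0954/(0.25·0.0798) = 4.782.
The smallest integer exceeding 4.782 is 5.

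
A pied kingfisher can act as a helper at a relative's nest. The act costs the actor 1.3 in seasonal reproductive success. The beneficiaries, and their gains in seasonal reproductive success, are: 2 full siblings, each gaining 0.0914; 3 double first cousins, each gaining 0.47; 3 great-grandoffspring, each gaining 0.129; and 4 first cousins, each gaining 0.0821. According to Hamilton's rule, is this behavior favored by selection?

Hamilton's rule: the trait is favored when the sum of r·B over every recipient exceeds the actor's cost C.
r to a full sibling = 1/2 (full sibs share both parents — two paths of length 2: r = 2·(1/2)^2 = 1/2).
r to a double first cousin = 0.25 (double first cousins share both grandparent pairs — four paths of length 4: r = 4·(1/2)^4 = 1/4).
r to a great-grandoffspring = 1/8 (three parent–offspring links: r = (1/2)^3 = 1/8).
r to a first cousin = 0.125 (first cousins share one grandparent pair — two paths of length 4: r = 2·(1/2)^4 = 1/8).
Summing one r·B term per recipient: 2·0.5·0.0914 + 3·0.25·0.47 + 3·0.125·0.129 + 4·0.125·0.0821 = 0.533325.
0.533325 < 1.3: the indirect benefit is less than the cost.

No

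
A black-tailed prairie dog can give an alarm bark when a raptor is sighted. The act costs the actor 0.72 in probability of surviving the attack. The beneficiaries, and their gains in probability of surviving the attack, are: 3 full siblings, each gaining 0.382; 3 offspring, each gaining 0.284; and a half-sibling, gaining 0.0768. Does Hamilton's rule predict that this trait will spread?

Yes

Hamilton's rule: the trait is favored when the sum of r·B over every recipient exceeds the actor's cost C.
r to a full sibling = 1/2 (full sibs share both parents — two paths of length 2: r = 2·(1/2)^2 = 1/2).
r to an offspring = 0.5 (one parent–offspring link: r = (1/2)^1 = 1/2).
r to a half-sibling = 1/4 (half-sibs share one parent — one path of length 2: r = (1/2)^2 = 1/4).
Summing one r·B term per recipient: 3·0.5·0.382 + 3·0.5·0.284 + 1·0.25·0.0768 = 1.0182.
1.0182 > 0.72: the indirect benefit exceeds the cost.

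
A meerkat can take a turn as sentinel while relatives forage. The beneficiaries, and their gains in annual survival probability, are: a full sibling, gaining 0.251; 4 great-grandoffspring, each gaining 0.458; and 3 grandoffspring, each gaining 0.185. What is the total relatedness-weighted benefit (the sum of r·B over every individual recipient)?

r to a full sibling = 0.5 (full sibs share both parents — two paths of length 2: r = 2·(1/2)^2 = 1/2).
r to a great-grandoffspring = 0.125 (three parent–offspring links: r = (1/2)^3 = 1/8).
r to a grandoffspring = 0.25 (two parent–offspring links: r = (1/2)^2 = 1/4).
Summing one r·B term per recipient: 1·0.5·0.251 + 4·0.125·0.458 + 3·0.25·0.185 = 0.49325.

0.49325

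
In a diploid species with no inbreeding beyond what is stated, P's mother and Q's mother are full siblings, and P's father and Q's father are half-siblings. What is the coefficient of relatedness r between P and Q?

0.1875

Independent pedigree routes through distinct common ancestors add.
P and Q are related in two ways: first cousins through their mothers (r = 1/8) and half first cousins through their fathers (r = 1/16).
r = 1/8 + 1/16 = 0.1875.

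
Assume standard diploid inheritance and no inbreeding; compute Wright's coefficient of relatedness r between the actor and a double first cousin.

0.25

Double first cousins share both grandparent pairs — four paths of length 4: r = 4·(1/2)^4 = 1/4.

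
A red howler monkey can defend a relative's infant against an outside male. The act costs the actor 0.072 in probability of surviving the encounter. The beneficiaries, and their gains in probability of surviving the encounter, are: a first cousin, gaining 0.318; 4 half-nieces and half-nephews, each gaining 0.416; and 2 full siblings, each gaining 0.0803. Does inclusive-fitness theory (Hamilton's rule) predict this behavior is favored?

Hamilton's rule: the trait is favored when the sum of r·B over every recipient exceeds the actor's cost C.
r to a first cousin = 1/8 (first cousins share one grandparent pair — two paths of length 4: r = 2·(1/2)^4 = 1/8).
r to a half-niece or half-nephew = 0.125 (half-aunt/uncle↔niece/nephew: one path of length 3: r = (1/2)^3 = 1/8).
r to a full sibling = 0.5 (full sibs share both parents — two paths of length 2: r = 2·(1/2)^2 = 1/2).
Summing one r·B term per recipient: 1·0.125·0.318 + 4·0.125·0.416 + 2·0.5·0.0803 = 0.32805.
0.32805 > 0.072: the indirect benefit exceeds the cost.

Yes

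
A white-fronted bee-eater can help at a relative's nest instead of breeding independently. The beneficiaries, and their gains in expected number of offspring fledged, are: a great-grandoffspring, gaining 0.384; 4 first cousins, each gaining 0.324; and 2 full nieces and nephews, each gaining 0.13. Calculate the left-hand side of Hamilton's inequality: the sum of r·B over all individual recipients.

r to a great-grandoffspring = 1/8 (three parent–offspring links: r = (1/2)^3 = 1/8).
r to a first cousin = 0.125 (first cousins share one grandparent pair — two paths of length 4: r = 2·(1/2)^4 = 1/8).
r to a full niece or nephew = 1/4 (full aunt/uncle↔niece/nephew: two paths of length 3 through the shared grandparent pair: r = 2·(1/2)^3 = 1/4).
Summing one r·B term per recipient: 1·0.125·0.384 + 4·0.125·0.324 + 2·0.25·0.13 = 0.275.

0.275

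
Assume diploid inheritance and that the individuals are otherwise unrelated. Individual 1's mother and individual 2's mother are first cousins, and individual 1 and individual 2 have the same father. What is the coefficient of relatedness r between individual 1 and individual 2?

0.28125

Wright's path rule: contributions from independent ancestry routes add.
Individual 1 and individual 2 are related in two ways: second cousins through their mothers (r = 1/32) and half-sibs through their shared father (r = 1/4).
r = 1/32 + 1/4 = 9/32 = 0.28125.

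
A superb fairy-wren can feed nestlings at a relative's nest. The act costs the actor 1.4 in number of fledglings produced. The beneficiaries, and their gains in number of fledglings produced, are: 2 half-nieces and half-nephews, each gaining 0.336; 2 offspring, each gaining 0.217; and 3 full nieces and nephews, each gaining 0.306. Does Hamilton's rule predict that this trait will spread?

No

Hamilton's rule: the trait is favored when the sum of r·B over every recipient exceeds the actor's cost C.
r to a half-niece or half-nephew = 0.125 (half-aunt/uncle↔niece/nephew: one path of length 3: r = (1/2)^3 = 1/8).
r to an offspring = 1/2 (one parent–offspring link: r = (1/2)^1 = 1/2).
r to a full niece or nephew = 1/4 (full aunt/uncle↔niece/nephew: two paths of length 3 through the shared grandparent pair: r = 2·(1/2)^3 = 1/4).
Summing one r·B term per recipient: 2·0.125·0.336 + 2·0.5·0.217 + 3·0.25·0.306 = 0.5305.
0.5305 < 1.4: the indirect benefit is less than the cost.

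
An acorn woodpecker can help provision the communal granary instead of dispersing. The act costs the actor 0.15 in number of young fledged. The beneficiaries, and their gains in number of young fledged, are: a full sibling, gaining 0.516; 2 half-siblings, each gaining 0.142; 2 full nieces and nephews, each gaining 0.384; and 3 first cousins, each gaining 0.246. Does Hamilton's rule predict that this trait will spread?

Yes

Hamilton's rule: the trait is favored when the sum of r·B over every recipient exceeds the actor's cost C.
r to a full sibling = 0.5 (full sibs share both parents — two paths of length 2: r = 2·(1/2)^2 = 1/2).
r to a half-sibling = 0.25 (half-sibs share one parent — one path of length 2: r = (1/2)^2 = 1/4).
r to a full niece or nephew = 1/4 (full aunt/uncle↔niece/nephew: two paths of length 3 through the shared grandparent pair: r = 2·(1/2)^3 = 1/4).
r to a first cousin = 1/8 (first cousins share one grandparent pair — two paths of length 4: r = 2·(1/2)^4 = 1/8).
Summing one r·B term per recipient: 1·0.5·0.516 + 2·0.25·0.142 + 2·0.25·0.384 + 3·0.125·0.246 = 0.61325.
0.61325 > 0.15: the indirect benefit exceeds the cost.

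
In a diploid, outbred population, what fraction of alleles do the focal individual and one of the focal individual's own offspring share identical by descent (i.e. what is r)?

Each parent–offspring link contributes a factor of 1/2, and independent paths through distinct common ancestors add.
One parent–offspring link: r = (1/2)^1 = 1/2.

0.5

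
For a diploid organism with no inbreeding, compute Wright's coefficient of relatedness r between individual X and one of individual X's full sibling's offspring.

Each parent–offspring link contributes a factor of 1/2, and independent paths through distinct common ancestors add.
Full aunt/uncle↔niece/nephew: two paths of length 3 through the shared grandparent pair: r = 2·(1/2)^3 = 1/4.

0.25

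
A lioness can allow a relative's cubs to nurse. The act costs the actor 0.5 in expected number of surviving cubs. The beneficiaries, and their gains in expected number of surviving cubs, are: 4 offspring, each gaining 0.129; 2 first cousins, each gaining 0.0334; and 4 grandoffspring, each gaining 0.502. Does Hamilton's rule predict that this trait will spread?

Hamilton's rule: the trait is favored when the sum of r·B over every recipient exceeds the actor's cost C.
r to an offspring = 1/2 (one parent–offspring link: r = (1/2)^1 = 1/2).
r to a first cousin = 0.125 (first cousins share one grandparent pair — two paths of length 4: r = 2·(1/2)^4 = 1/8).
r to a grandoffspring = 1/4 (two parent–offspring links: r = (1/2)^2 = 1/4).
Summing one r·B term per recipient: 4·0.5·0.129 + 2·0.125·0.0334 + 4·0.25·0.502 = 0.76835.
0.76835 > 0.5: the indirect benefit exceeds the cost.

Yes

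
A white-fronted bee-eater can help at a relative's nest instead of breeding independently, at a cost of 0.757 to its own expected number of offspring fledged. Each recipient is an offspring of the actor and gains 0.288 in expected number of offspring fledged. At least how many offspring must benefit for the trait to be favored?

r to an offspring = 0.5 (one parent–offspring link: r = (1/2)^1 = 1/2).
Hamilton's rule: n·r·B > C  ⇒  n > C/(r·B) = 0.757/(0.5·0.288) = 5.257.
The smallest integer exceeding 5.257 is 6.

6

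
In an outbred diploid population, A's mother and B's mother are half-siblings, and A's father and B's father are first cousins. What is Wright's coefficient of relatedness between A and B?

Independent pedigree routes through distinct common ancestors add.
A and B are related in two ways: half first cousins through their mothers (r = 1/16) and second cousins through their fathers (r = 1/32).
r = 1/16 + 1/32 = 3/32 = 0.09375.

0.09375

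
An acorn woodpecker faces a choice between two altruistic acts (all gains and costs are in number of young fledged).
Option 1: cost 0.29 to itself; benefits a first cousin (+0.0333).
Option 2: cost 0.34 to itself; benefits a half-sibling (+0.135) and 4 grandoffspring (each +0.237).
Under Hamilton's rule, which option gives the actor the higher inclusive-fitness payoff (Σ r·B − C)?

Option 1: r to a first cousin = 0.125.
Option 1: Σ r·B − C = (1·0.125·0.0333) − 0.29 = -0.2858375.
Option 2: r to a half-sibling = 0.25.
Option 2: r to a grandoffspring = 0.25.
Option 2: Σ r·B − C = (1·0.25·0.135 + 4·0.25·0.237) − 0.34 = -0.06925.
Option 2 has the higher net inclusive-fitness payoff.

Option 2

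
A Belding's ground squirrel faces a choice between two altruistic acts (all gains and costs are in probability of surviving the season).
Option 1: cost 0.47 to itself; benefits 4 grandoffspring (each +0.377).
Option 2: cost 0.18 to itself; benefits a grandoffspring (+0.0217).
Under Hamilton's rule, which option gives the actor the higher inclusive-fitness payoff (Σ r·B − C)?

Option 1: r to a grandoffspring = 0.25.
Option 1: Σ r·B − C = (4·0.25·0.377) − 0.47 = -0.093.
Option 2: r to a grandoffspring = 0.25.
Option 2: Σ r·B − C = (1·0.25·0.0217) − 0.18 = -0.174575.
Option 1 has the higher net inclusive-fitness payoff.

Option 1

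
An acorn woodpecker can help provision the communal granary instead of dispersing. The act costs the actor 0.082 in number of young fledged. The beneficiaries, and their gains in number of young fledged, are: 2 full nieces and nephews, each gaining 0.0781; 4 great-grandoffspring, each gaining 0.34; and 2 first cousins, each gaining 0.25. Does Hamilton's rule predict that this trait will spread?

Yes

Hamilton's rule: the trait is favored when the sum of r·B over every recipient exceeds the actor's cost C.
r to a full niece or nephew = 0.25 (full aunt/uncle↔niece/nephew: two paths of length 3 through the shared grandparent pair: r = 2·(1/2)^3 = 1/4).
r to a great-grandoffspring = 0.125 (three parent–offspring links: r = (1/2)^3 = 1/8).
r to a first cousin = 1/8 (first cousins share one grandparent pair — two paths of length 4: r = 2·(1/2)^4 = 1/8).
Summing one r·B term per recipient: 2·0.25·0.0781 + 4·0.125·0.34 + 2·0.125·0.25 = 0.27155.
0.27155 > 0.082: the indirect benefit exceeds the cost.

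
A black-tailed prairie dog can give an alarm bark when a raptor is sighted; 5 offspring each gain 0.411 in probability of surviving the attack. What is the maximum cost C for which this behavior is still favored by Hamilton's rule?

1.0275

r to an offspring = 1/2 (one parent–offspring link: r = (1/2)^1 = 1/2).
Hamilton's rule: n·r·B > C, so the trait is favored while C < n·r·B = 5·0.5·0.411 = 1.0275.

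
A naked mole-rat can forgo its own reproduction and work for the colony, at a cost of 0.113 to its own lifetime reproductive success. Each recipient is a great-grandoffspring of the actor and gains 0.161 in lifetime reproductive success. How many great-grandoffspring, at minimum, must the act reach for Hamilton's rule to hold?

6

r to a great-grandoffspring = 0.125 (three parent–offspring links: r = (1/2)^3 = 1/8).
Hamilton's rule: n·r·B > C  ⇒  n > C/(r·B) = 0.113/(0.125·0.161) = 5.615.
The smallest integer exceeding 5.615 is 6.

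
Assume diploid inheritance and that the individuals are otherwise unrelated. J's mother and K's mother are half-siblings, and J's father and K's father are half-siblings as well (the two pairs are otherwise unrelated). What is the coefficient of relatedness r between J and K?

With two independent routes of shared ancestry, r is the sum of the two contributions.
J and K are related in two ways: half first cousins through their mothers (r = 1/16) and half first cousins through their fathers (r = 1/16).
r = 1/16 + 1/16 = 0.125.

0.125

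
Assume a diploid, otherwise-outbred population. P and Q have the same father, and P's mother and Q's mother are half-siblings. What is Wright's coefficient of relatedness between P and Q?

Wright's path rule: contributions from independent ancestry routes add.
P and Q are related in two ways: half-sibs through their shared father (r = 1/4) and half first cousins through their mothers (r = 1/16).
r = 1/4 + 1/16 = 5/16 = 0.3125.

0.3125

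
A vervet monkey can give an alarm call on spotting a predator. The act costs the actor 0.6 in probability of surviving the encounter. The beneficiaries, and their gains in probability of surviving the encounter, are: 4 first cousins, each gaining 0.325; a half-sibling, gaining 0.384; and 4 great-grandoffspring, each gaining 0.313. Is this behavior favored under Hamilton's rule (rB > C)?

No

Hamilton's rule: the trait is favored when the sum of r·B over every recipient exceeds the actor's cost C.
r to a first cousin = 0.125 (first cousins share one grandparent pair — two paths of length 4: r = 2·(1/2)^4 = 1/8).
r to a half-sibling = 1/4 (half-sibs share one parent — one path of length 2: r = (1/2)^2 = 1/4).
r to a great-grandoffspring = 1/8 (three parent–offspring links: r = (1/2)^3 = 1/8).
Summing one r·B term per recipient: 4·0.125·0.325 + 1·0.25·0.384 + 4·0.125·0.313 = 0.415.
0.415 < 0.6: the indirect benefit is less than the cost.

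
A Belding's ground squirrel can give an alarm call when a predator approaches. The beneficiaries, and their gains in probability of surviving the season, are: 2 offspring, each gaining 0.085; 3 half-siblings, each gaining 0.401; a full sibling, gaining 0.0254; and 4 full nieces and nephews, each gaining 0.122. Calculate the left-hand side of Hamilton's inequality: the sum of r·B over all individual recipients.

r to an offspring = 1/2 (one parent–offspring link: r = (1/2)^1 = 1/2).
r to a half-sibling = 0.25 (half-sibs share one parent — one path of length 2: r = (1/2)^2 = 1/4).
r to a full sibling = 1/2 (full sibs share both parents — two paths of length 2: r = 2·(1/2)^2 = 1/2).
r to a full niece or nephew = 1/4 (full aunt/uncle↔niece/nephew: two paths of length 3 through the shared grandparent pair: r = 2·(1/2)^3 = 1/4).
Summing one r·B term per recipient: 2·0.5·0.085 + 3·0.25·0.401 + 1·0.5·0.0254 + 4·0.25·0.122 = 0.52045.

0.52045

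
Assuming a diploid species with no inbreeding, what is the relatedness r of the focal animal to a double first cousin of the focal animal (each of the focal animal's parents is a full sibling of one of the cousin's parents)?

Each parent–offspring link contributes a factor of 1/2, and independent paths through distinct common ancestors add.
Double first cousins share both grandparent pairs — four paths of length 4: r = 4·(1/2)^4 = 1/4.

0.25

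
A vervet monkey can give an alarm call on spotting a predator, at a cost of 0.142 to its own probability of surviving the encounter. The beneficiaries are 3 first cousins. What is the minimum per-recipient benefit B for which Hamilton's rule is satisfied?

0.3787

r to a first cousin = 0.125 (first cousins share one grandparent pair — two paths of length 4: r = 2·(1/2)^4 = 1/8).
Hamilton's rule with n recipients of equal r: n·r·B > C, so B > C/(n·r) = 0.142/(3·0.125) = 0.3787.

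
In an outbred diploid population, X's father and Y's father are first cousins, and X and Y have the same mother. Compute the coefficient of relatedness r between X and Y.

Wright's path rule: contributions from independent ancestry routes add.
X and Y are related in two ways: second cousins through their fathers (r = 1/32) and half-sibs through their shared mother (r = 1/4).
r = 1/32 + 1/4 = 9/32 = 0.28125.

0.28125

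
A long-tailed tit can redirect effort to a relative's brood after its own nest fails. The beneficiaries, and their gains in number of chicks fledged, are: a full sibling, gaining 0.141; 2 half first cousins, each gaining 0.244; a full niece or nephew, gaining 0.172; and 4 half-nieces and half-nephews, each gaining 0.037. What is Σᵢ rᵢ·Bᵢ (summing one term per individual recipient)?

r to a full sibling = 1/2 (full sibs share both parents — two paths of length 2: r = 2·(1/2)^2 = 1/2).
r to a half first cousin = 0.0625 (half first cousins share one grandparent — one path of length 4: r = (1/2)^4 = 1/16).
r to a full niece or nephew = 1/4 (full aunt/uncle↔niece/nephew: two paths of length 3 through the shared grandparent pair: r = 2·(1/2)^3 = 1/4).
r to a half-niece or half-nephew = 1/8 (half-aunt/uncle↔niece/nephew: one path of length 3: r = (1/2)^3 = 1/8).
Summing one r·B term per recipient: 1·0.5·0.141 + 2·0.0625·0.244 + 1·0.25·0.172 + 4·0.125·0.037 = 0.1625.

0.1625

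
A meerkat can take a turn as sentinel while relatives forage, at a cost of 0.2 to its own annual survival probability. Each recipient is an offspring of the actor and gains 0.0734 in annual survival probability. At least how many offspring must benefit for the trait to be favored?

6

r to an offspring = 1/2 (one parent–offspring link: r = (1/2)^1 = 1/2).
Hamilton's rule: n·r·B > C  ⇒  n > C/(r·B) = 0.2/(0.5·0.0734) = 5.45.
The smallest integer exceeding 5.45 is 6.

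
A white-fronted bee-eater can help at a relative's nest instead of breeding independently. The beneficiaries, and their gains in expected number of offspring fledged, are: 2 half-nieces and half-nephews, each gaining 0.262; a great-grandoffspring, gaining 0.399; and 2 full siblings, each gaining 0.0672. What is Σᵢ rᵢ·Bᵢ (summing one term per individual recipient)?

r to a half-niece or half-nephew = 0.125 (half-aunt/uncle↔niece/nephew: one path of length 3: r = (1/2)^3 = 1/8).
r to a great-grandoffspring = 0.125 (three parent–offspring links: r = (1/2)^3 = 1/8).
r to a full sibling = 0.5 (full sibs share both parents — two paths of length 2: r = 2·(1/2)^2 = 1/2).
Summing one r·B term per recipient: 2·0.125·0.262 + 1·0.125·0.399 + 2·0.5·0.0672 = 0.182575.

0.182575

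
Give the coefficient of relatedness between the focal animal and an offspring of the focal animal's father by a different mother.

0.25

Each parent–offspring link contributes a factor of 1/2, and independent paths through distinct common ancestors add.
Half-sibs share one parent — one path of length 2: r = (1/2)^2 = 1/4.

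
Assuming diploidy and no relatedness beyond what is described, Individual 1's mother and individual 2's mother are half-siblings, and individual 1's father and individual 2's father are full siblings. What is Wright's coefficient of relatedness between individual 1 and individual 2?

0.1875

Independent pedigree routes through distinct common ancestors add.
Individual 1 and individual 2 are related in two ways: half first cousins through their mothers (r = 1/16) and first cousins through their fathers (r = 1/8).
r = 1/16 + 1/8 = 0.1875.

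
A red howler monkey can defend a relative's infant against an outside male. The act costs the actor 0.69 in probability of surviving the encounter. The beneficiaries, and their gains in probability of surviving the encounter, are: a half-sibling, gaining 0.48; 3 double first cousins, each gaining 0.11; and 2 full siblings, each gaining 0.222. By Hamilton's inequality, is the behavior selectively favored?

No

Hamilton's rule: the trait is favored when the sum of r·B over every recipient exceeds the actor's cost C.
r to a half-sibling = 1/4 (half-sibs share one parent — one path of length 2: r = (1/2)^2 = 1/4).
r to a double first cousin = 0.25 (double first cousins share both grandparent pairs — four paths of length 4: r = 4·(1/2)^4 = 1/4).
r to a full sibling = 0.5 (full sibs share both parents — two paths of length 2: r = 2·(1/2)^2 = 1/2).
Summing one r·B term per recipient: 1·0.25·0.48 + 3·0.25·0.11 + 2·0.5·0.222 = 0.4245.
0.4245 < 0.69: the indirect benefit is less than the cost.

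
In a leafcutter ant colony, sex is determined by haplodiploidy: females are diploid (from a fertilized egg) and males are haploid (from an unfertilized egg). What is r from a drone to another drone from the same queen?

Haploid brothers each carry a random half of the queen's diploid genome, so on average they share half: r = 1/2.

0.5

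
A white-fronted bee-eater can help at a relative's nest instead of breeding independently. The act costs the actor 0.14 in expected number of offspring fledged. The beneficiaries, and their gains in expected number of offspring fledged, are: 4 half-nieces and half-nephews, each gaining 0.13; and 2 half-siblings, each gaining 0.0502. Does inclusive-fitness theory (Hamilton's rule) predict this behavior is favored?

Hamilton's rule: the trait is favored when the sum of r·B over every recipient exceeds the actor's cost C.
r to a half-niece or half-nephew = 1/8 (half-aunt/uncle↔niece/nephew: one path of length 3: r = (1/2)^3 = 1/8).
r to a half-sibling = 1/4 (half-sibs share one parent — one path of length 2: r = (1/2)^2 = 1/4).
Summing one r·B term per recipient: 4·0.125·0.13 + 2·0.25·0.0502 = 0.0901.
0.0901 < 0.14: the indirect benefit is less than the cost.

No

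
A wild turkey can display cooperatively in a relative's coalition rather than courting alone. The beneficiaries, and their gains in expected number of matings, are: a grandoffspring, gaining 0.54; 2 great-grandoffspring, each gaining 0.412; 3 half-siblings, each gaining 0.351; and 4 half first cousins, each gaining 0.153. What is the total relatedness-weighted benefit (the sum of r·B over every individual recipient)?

r to a grandoffspring = 0.25 (two parent–offspring links: r = (1/2)^2 = 1/4).
r to a great-grandoffspring = 0.125 (three parent–offspring links: r = (1/2)^3 = 1/8).
r to a half-sibling = 0.25 (half-sibs share one parent — one path of length 2: r = (1/2)^2 = 1/4).
r to a half first cousin = 0.0625 (half first cousins share one grandparent — one path of length 4: r = (1/2)^4 = 1/16).
Summing one r·B term per recipient: 1·0.25·0.54 + 2·0.125·0.412 + 3·0.25·0.351 + 4·0.0625·0.153 = 0.5395.

0.5395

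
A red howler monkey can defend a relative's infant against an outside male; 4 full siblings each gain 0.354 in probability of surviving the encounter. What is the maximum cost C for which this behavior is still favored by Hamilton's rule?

r to a full sibling = 0.5 (full sibs share both parents — two paths of length 2: r = 2·(1/2)^2 = 1/2).
Hamilton's rule: n·r·B > C, so the trait is favored while C < n·r·B = 4·0.5·0.354 = 0.708.

0.708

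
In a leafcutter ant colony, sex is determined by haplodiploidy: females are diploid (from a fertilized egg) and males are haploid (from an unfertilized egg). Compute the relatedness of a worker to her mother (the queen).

One meiotic link between diploid queen and diploid daughter: r = 1/2.

0.5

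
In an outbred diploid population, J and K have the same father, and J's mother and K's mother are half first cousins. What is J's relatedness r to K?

Wright's path rule: contributions from independent ancestry routes add.
J and K are related in two ways: half-sibs through their shared father (r = 1/4) and half second cousins through their mothers (r = 1/64).
r = 1/4 + 1/64 = 17/64 = 0.265625.

0.265625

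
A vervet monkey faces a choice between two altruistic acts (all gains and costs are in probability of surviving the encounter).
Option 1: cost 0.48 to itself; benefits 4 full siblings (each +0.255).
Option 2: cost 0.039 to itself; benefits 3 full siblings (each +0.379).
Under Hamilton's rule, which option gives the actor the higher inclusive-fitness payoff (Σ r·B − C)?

Option 1: r to a full sibling = 0.5.
Option 1: Σ r·B − C = (4·0.5·0.255) − 0.48 = 0.03.
Option 2: r to a full sibling = 0.5.
Option 2: Σ r·B − C = (3·0.5·0.379) − 0.039 = 0.5295.
Option 2 has the higher net inclusive-fitness payoff.

Option 2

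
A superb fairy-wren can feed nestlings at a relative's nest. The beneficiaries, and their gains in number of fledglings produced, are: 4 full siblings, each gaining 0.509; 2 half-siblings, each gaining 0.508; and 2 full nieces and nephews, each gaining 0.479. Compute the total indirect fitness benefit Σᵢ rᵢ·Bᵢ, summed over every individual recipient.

1.5115

r to a full sibling = 0.5 (full sibs share both parents — two paths of length 2: r = 2·(1/2)^2 = 1/2).
r to a half-sibling = 0.25 (half-sibs share one parent — one path of length 2: r = (1/2)^2 = 1/4).
r to a full niece or nephew = 0.25 (full aunt/uncle↔niece/nephew: two paths of length 3 through the shared grandparent pair: r = 2·(1/2)^3 = 1/4).
Summing one r·B term per recipient: 4·0.5·0.509 + 2·0.25·0.508 + 2·0.25·0.479 = 1.5115.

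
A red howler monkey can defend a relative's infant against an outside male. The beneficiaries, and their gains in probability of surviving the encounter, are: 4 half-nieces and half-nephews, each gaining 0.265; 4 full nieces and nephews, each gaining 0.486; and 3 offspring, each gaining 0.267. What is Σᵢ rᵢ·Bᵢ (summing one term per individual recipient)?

r to a half-niece or half-nephew = 0.125 (half-aunt/uncle↔niece/nephew: one path of length 3: r = (1/2)^3 = 1/8).
r to a full niece or nephew = 1/4 (full aunt/uncle↔niece/nephew: two paths of length 3 through the shared grandparent pair: r = 2·(1/2)^3 = 1/4).
r to an offspring = 1/2 (one parent–offspring link: r = (1/2)^1 = 1/2).
Summing one r·B term per recipient: 4·0.125·0.265 + 4·0.25·0.486 + 3·0.5·0.267 = 1.019.

1.019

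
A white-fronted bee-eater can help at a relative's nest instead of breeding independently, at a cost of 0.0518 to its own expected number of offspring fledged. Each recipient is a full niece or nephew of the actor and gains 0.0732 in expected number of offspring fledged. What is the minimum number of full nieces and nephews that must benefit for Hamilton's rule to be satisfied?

3

r to a full niece or nephew = 0.25 (full aunt/uncle↔niece/nephew: two paths of length 3 through the shared grandparent pair: r = 2·(1/2)^3 = 1/4).
Hamilton's rule: n·r·B > C  ⇒  n > C/(r·B) = 0.0518/(0.25·0.0732) = 2.831.
The smallest integer exceeding 2.831 is 3.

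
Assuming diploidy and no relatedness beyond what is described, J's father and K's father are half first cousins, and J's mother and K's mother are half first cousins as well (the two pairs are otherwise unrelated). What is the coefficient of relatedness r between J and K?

Relatedness sums over independent paths through distinct common ancestors.
J and K are related in two ways: half second cousins through their fathers (r = 1/64) and half second cousins through their mothers (r = 1/64).
r = 1/64 + 1/64 = 0.03125.

0.03125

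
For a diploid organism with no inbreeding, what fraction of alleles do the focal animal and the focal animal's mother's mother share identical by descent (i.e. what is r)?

Each parent–offspring link contributes a factor of 1/2, and independent paths through distinct common ancestors add.
Two parent–offspring links: r = (1/2)^2 = 1/4.

0.25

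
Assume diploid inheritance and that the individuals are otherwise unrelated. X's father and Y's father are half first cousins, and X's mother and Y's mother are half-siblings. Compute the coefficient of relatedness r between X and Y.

0.078125

Wright's path rule: contributions from independent ancestry routes add.
X and Y are related in two ways: half second cousins through their fathers (r = 1/64) and half first cousins through their mothers (r = 1/16).
r = 1/64 + 1/16 = 5/64 = 0.078125.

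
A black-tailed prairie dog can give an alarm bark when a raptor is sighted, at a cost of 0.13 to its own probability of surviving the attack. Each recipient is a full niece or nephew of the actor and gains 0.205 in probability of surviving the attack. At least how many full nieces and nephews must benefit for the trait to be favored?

3

r to a full niece or nephew = 0.25 (full aunt/uncle↔niece/nephew: two paths of length 3 through the shared grandparent pair: r = 2·(1/2)^3 = 1/4).
Hamilton's rule: n·r·B > C  ⇒  n > C/(r·B) = 0.13/(0.25·0.205) = 2.537.
The smallest integer exceeding 2.537 is 3.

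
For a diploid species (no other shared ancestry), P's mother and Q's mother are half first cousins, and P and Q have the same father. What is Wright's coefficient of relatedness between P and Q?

Independent pedigree routes through distinct common ancestors add.
P and Q are related in two ways: half second cousins through their mothers (r = 1/64) and half-sibs through their shared father (r = 1/4).
r = 1/64 + 1/4 = 0.265625.

0.265625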